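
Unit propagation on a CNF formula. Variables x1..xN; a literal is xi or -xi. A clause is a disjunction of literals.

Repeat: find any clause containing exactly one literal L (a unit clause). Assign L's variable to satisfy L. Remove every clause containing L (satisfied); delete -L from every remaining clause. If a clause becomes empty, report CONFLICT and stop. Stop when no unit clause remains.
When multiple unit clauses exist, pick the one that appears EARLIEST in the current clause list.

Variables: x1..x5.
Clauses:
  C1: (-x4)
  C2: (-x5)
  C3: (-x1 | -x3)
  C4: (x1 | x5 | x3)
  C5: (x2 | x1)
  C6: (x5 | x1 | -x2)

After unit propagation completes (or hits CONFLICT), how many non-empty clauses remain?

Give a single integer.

Answer: 4

Derivation:
unit clause [-4] forces x4=F; simplify:
  satisfied 1 clause(s); 5 remain; assigned so far: [4]
unit clause [-5] forces x5=F; simplify:
  drop 5 from [1, 5, 3] -> [1, 3]
  drop 5 from [5, 1, -2] -> [1, -2]
  satisfied 1 clause(s); 4 remain; assigned so far: [4, 5]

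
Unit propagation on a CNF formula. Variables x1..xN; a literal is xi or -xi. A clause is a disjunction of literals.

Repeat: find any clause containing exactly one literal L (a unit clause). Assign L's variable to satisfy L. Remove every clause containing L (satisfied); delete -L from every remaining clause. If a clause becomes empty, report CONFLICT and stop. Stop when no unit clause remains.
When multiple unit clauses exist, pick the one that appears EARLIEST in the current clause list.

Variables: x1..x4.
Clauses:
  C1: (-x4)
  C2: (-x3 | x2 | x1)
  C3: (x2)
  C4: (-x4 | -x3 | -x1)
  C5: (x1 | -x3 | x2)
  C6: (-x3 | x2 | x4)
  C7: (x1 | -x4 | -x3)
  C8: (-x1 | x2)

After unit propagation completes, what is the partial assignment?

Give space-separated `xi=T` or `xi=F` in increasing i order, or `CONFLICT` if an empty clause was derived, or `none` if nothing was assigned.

Answer: x2=T x4=F

Derivation:
unit clause [-4] forces x4=F; simplify:
  drop 4 from [-3, 2, 4] -> [-3, 2]
  satisfied 3 clause(s); 5 remain; assigned so far: [4]
unit clause [2] forces x2=T; simplify:
  satisfied 5 clause(s); 0 remain; assigned so far: [2, 4]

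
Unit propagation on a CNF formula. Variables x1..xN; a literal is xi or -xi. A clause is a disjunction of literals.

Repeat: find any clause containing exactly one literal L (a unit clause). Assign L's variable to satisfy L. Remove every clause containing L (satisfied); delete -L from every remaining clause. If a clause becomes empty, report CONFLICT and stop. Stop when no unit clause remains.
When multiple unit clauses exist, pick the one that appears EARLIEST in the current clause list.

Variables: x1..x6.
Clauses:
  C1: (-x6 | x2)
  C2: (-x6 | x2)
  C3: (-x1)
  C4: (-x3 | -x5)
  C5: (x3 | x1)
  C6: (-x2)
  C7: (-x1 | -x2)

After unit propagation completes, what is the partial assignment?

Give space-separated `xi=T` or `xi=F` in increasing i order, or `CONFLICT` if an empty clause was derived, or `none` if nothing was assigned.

Answer: x1=F x2=F x3=T x5=F x6=F

Derivation:
unit clause [-1] forces x1=F; simplify:
  drop 1 from [3, 1] -> [3]
  satisfied 2 clause(s); 5 remain; assigned so far: [1]
unit clause [3] forces x3=T; simplify:
  drop -3 from [-3, -5] -> [-5]
  satisfied 1 clause(s); 4 remain; assigned so far: [1, 3]
unit clause [-5] forces x5=F; simplify:
  satisfied 1 clause(s); 3 remain; assigned so far: [1, 3, 5]
unit clause [-2] forces x2=F; simplify:
  drop 2 from [-6, 2] -> [-6]
  drop 2 from [-6, 2] -> [-6]
  satisfied 1 clause(s); 2 remain; assigned so far: [1, 2, 3, 5]
unit clause [-6] forces x6=F; simplify:
  satisfied 2 clause(s); 0 remain; assigned so far: [1, 2, 3, 5, 6]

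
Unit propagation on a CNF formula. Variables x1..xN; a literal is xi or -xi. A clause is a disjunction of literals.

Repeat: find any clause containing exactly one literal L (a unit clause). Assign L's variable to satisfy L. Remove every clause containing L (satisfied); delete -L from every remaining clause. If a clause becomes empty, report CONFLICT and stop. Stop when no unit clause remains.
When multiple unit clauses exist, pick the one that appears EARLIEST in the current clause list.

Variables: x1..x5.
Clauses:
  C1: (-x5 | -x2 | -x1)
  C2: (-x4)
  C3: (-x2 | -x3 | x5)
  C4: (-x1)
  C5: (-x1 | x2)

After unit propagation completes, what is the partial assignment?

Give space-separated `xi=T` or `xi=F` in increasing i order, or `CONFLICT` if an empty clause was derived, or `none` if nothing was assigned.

Answer: x1=F x4=F

Derivation:
unit clause [-4] forces x4=F; simplify:
  satisfied 1 clause(s); 4 remain; assigned so far: [4]
unit clause [-1] forces x1=F; simplify:
  satisfied 3 clause(s); 1 remain; assigned so far: [1, 4]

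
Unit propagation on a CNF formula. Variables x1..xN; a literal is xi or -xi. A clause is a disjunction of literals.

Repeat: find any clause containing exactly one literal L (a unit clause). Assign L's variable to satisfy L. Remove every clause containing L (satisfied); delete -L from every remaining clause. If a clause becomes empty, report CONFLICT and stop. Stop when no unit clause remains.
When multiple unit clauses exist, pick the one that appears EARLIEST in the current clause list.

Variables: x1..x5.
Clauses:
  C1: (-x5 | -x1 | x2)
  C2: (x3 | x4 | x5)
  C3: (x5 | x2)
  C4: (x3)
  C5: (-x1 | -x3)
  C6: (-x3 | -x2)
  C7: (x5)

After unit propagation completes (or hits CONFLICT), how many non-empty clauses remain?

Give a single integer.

Answer: 0

Derivation:
unit clause [3] forces x3=T; simplify:
  drop -3 from [-1, -3] -> [-1]
  drop -3 from [-3, -2] -> [-2]
  satisfied 2 clause(s); 5 remain; assigned so far: [3]
unit clause [-1] forces x1=F; simplify:
  satisfied 2 clause(s); 3 remain; assigned so far: [1, 3]
unit clause [-2] forces x2=F; simplify:
  drop 2 from [5, 2] -> [5]
  satisfied 1 clause(s); 2 remain; assigned so far: [1, 2, 3]
unit clause [5] forces x5=T; simplify:
  satisfied 2 clause(s); 0 remain; assigned so far: [1, 2, 3, 5]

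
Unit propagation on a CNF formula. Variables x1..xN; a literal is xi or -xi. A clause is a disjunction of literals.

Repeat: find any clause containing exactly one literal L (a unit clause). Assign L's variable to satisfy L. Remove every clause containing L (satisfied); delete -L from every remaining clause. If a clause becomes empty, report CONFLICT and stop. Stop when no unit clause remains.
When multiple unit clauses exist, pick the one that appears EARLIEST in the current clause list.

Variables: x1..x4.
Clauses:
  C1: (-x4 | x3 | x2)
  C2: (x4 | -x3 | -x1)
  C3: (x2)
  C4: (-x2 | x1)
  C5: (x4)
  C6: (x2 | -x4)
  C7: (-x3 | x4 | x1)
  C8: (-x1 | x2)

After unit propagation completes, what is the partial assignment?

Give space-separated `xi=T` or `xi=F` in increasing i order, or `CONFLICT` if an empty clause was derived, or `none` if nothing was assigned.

unit clause [2] forces x2=T; simplify:
  drop -2 from [-2, 1] -> [1]
  satisfied 4 clause(s); 4 remain; assigned so far: [2]
unit clause [1] forces x1=T; simplify:
  drop -1 from [4, -3, -1] -> [4, -3]
  satisfied 2 clause(s); 2 remain; assigned so far: [1, 2]
unit clause [4] forces x4=T; simplify:
  satisfied 2 clause(s); 0 remain; assigned so far: [1, 2, 4]

Answer: x1=T x2=T x4=T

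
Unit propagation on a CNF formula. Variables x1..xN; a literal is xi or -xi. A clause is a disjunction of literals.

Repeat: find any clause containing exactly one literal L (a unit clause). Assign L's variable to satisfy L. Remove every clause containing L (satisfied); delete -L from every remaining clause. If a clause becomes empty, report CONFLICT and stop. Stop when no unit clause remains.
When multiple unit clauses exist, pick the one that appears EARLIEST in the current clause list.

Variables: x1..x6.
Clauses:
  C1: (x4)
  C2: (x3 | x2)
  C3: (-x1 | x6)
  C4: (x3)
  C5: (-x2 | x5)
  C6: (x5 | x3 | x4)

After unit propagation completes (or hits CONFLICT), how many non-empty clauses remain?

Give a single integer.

Answer: 2

Derivation:
unit clause [4] forces x4=T; simplify:
  satisfied 2 clause(s); 4 remain; assigned so far: [4]
unit clause [3] forces x3=T; simplify:
  satisfied 2 clause(s); 2 remain; assigned so far: [3, 4]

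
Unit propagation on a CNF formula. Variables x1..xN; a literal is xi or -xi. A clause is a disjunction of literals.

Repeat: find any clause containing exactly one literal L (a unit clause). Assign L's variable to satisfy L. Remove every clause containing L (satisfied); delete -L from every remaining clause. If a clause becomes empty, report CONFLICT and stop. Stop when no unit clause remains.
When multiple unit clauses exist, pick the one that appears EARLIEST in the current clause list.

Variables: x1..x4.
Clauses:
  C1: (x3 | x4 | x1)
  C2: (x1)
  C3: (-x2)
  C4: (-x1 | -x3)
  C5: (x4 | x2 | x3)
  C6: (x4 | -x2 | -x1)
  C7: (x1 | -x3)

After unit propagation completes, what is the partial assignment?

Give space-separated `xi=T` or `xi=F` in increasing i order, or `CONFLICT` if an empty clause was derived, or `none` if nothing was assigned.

unit clause [1] forces x1=T; simplify:
  drop -1 from [-1, -3] -> [-3]
  drop -1 from [4, -2, -1] -> [4, -2]
  satisfied 3 clause(s); 4 remain; assigned so far: [1]
unit clause [-2] forces x2=F; simplify:
  drop 2 from [4, 2, 3] -> [4, 3]
  satisfied 2 clause(s); 2 remain; assigned so far: [1, 2]
unit clause [-3] forces x3=F; simplify:
  drop 3 from [4, 3] -> [4]
  satisfied 1 clause(s); 1 remain; assigned so far: [1, 2, 3]
unit clause [4] forces x4=T; simplify:
  satisfied 1 clause(s); 0 remain; assigned so far: [1, 2, 3, 4]

Answer: x1=T x2=F x3=F x4=T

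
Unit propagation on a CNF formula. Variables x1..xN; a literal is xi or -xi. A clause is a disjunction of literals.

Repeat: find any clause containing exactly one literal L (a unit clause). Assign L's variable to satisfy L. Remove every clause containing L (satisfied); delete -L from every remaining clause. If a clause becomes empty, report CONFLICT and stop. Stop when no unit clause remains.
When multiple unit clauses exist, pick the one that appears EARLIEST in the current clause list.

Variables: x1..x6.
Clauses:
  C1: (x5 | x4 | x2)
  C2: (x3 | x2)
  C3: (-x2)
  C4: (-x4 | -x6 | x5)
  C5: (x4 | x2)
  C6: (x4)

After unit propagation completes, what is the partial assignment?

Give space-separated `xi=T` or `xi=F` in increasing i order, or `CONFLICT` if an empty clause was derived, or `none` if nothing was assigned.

unit clause [-2] forces x2=F; simplify:
  drop 2 from [5, 4, 2] -> [5, 4]
  drop 2 from [3, 2] -> [3]
  drop 2 from [4, 2] -> [4]
  satisfied 1 clause(s); 5 remain; assigned so far: [2]
unit clause [3] forces x3=T; simplify:
  satisfied 1 clause(s); 4 remain; assigned so far: [2, 3]
unit clause [4] forces x4=T; simplify:
  drop -4 from [-4, -6, 5] -> [-6, 5]
  satisfied 3 clause(s); 1 remain; assigned so far: [2, 3, 4]

Answer: x2=F x3=T x4=T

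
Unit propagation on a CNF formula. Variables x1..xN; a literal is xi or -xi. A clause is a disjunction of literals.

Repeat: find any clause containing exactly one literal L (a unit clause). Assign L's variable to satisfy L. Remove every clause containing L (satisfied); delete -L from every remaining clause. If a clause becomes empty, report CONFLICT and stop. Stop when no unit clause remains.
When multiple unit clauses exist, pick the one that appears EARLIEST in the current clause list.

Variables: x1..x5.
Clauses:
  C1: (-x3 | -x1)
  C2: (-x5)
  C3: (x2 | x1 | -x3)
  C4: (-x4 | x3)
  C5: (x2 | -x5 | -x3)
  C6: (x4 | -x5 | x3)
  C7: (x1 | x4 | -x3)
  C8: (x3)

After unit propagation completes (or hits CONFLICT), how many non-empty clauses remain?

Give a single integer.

unit clause [-5] forces x5=F; simplify:
  satisfied 3 clause(s); 5 remain; assigned so far: [5]
unit clause [3] forces x3=T; simplify:
  drop -3 from [-3, -1] -> [-1]
  drop -3 from [2, 1, -3] -> [2, 1]
  drop -3 from [1, 4, -3] -> [1, 4]
  satisfied 2 clause(s); 3 remain; assigned so far: [3, 5]
unit clause [-1] forces x1=F; simplify:
  drop 1 from [2, 1] -> [2]
  drop 1 from [1, 4] -> [4]
  satisfied 1 clause(s); 2 remain; assigned so far: [1, 3, 5]
unit clause [2] forces x2=T; simplify:
  satisfied 1 clause(s); 1 remain; assigned so far: [1, 2, 3, 5]
unit clause [4] forces x4=T; simplify:
  satisfied 1 clause(s); 0 remain; assigned so far: [1, 2, 3, 4, 5]

Answer: 0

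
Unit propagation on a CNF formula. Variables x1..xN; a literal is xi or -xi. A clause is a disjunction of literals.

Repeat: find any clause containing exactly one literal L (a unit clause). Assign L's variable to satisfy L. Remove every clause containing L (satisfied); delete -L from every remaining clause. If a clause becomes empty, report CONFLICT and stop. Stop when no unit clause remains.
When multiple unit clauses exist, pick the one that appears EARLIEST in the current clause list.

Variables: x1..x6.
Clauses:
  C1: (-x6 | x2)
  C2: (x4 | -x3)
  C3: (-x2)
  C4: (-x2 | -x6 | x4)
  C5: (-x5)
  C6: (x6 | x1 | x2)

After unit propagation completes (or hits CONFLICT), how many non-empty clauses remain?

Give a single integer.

Answer: 1

Derivation:
unit clause [-2] forces x2=F; simplify:
  drop 2 from [-6, 2] -> [-6]
  drop 2 from [6, 1, 2] -> [6, 1]
  satisfied 2 clause(s); 4 remain; assigned so far: [2]
unit clause [-6] forces x6=F; simplify:
  drop 6 from [6, 1] -> [1]
  satisfied 1 clause(s); 3 remain; assigned so far: [2, 6]
unit clause [-5] forces x5=F; simplify:
  satisfied 1 clause(s); 2 remain; assigned so far: [2, 5, 6]
unit clause [1] forces x1=T; simplify:
  satisfied 1 clause(s); 1 remain; assigned so far: [1, 2, 5, 6]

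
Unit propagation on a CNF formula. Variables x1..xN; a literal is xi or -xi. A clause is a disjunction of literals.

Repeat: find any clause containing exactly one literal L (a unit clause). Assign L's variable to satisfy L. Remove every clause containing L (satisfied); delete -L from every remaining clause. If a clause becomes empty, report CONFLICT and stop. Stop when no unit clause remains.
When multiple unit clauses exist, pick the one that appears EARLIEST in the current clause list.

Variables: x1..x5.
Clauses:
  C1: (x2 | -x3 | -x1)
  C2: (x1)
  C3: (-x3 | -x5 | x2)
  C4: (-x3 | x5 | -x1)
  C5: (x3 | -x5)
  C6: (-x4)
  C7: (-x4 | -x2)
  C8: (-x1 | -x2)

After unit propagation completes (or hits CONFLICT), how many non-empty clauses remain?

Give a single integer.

unit clause [1] forces x1=T; simplify:
  drop -1 from [2, -3, -1] -> [2, -3]
  drop -1 from [-3, 5, -1] -> [-3, 5]
  drop -1 from [-1, -2] -> [-2]
  satisfied 1 clause(s); 7 remain; assigned so far: [1]
unit clause [-4] forces x4=F; simplify:
  satisfied 2 clause(s); 5 remain; assigned so far: [1, 4]
unit clause [-2] forces x2=F; simplify:
  drop 2 from [2, -3] -> [-3]
  drop 2 from [-3, -5, 2] -> [-3, -5]
  satisfied 1 clause(s); 4 remain; assigned so far: [1, 2, 4]
unit clause [-3] forces x3=F; simplify:
  drop 3 from [3, -5] -> [-5]
  satisfied 3 clause(s); 1 remain; assigned so far: [1, 2, 3, 4]
unit clause [-5] forces x5=F; simplify:
  satisfied 1 clause(s); 0 remain; assigned so far: [1, 2, 3, 4, 5]

Answer: 0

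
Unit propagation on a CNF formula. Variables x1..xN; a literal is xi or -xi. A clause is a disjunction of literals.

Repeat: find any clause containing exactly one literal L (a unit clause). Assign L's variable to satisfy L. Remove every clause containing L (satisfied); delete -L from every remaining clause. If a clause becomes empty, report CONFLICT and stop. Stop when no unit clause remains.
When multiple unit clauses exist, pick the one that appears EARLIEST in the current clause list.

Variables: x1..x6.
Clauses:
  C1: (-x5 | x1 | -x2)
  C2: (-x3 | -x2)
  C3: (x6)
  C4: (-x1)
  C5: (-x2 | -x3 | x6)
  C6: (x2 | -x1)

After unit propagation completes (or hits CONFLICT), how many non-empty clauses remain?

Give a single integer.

unit clause [6] forces x6=T; simplify:
  satisfied 2 clause(s); 4 remain; assigned so far: [6]
unit clause [-1] forces x1=F; simplify:
  drop 1 from [-5, 1, -2] -> [-5, -2]
  satisfied 2 clause(s); 2 remain; assigned so far: [1, 6]

Answer: 2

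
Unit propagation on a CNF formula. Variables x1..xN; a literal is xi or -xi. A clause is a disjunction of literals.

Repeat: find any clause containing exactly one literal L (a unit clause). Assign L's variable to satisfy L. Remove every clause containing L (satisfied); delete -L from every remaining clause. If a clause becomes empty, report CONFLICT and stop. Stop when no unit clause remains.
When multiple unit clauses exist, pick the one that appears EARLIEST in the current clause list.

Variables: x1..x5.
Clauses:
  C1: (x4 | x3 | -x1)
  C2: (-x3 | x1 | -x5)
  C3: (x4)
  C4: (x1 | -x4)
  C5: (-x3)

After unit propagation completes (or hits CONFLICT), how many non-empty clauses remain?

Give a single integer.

Answer: 0

Derivation:
unit clause [4] forces x4=T; simplify:
  drop -4 from [1, -4] -> [1]
  satisfied 2 clause(s); 3 remain; assigned so far: [4]
unit clause [1] forces x1=T; simplify:
  satisfied 2 clause(s); 1 remain; assigned so far: [1, 4]
unit clause [-3] forces x3=F; simplify:
  satisfied 1 clause(s); 0 remain; assigned so far: [1, 3, 4]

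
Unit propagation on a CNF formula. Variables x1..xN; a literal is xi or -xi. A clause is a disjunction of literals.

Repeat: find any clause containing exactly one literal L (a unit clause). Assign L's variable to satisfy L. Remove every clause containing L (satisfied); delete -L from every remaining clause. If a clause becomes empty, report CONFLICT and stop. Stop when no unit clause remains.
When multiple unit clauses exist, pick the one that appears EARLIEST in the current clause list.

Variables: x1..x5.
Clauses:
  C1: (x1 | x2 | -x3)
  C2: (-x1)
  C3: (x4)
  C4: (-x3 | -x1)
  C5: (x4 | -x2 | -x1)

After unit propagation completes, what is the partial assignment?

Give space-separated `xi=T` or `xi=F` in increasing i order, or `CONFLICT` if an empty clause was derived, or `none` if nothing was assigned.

Answer: x1=F x4=T

Derivation:
unit clause [-1] forces x1=F; simplify:
  drop 1 from [1, 2, -3] -> [2, -3]
  satisfied 3 clause(s); 2 remain; assigned so far: [1]
unit clause [4] forces x4=T; simplify:
  satisfied 1 clause(s); 1 remain; assigned so far: [1, 4]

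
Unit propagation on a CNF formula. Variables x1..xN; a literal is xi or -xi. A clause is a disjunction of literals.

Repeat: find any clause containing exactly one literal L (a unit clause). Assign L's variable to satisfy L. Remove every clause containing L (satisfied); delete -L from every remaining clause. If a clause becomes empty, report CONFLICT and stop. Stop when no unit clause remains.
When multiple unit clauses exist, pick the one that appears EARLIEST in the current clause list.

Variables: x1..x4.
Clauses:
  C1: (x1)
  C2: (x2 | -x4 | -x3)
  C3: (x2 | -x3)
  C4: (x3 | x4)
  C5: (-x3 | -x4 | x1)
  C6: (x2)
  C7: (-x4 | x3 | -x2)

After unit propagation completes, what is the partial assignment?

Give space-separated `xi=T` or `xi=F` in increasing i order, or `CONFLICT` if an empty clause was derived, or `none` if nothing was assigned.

Answer: x1=T x2=T

Derivation:
unit clause [1] forces x1=T; simplify:
  satisfied 2 clause(s); 5 remain; assigned so far: [1]
unit clause [2] forces x2=T; simplify:
  drop -2 from [-4, 3, -2] -> [-4, 3]
  satisfied 3 clause(s); 2 remain; assigned so far: [1, 2]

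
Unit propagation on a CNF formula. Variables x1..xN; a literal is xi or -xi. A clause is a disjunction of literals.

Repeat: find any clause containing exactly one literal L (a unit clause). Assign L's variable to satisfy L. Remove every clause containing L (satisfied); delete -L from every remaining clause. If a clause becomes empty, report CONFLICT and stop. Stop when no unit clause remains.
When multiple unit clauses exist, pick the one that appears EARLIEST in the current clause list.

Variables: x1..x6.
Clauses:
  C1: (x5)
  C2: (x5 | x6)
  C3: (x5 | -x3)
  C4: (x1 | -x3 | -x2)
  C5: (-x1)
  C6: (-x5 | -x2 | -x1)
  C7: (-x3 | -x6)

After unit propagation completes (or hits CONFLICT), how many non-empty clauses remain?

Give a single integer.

Answer: 2

Derivation:
unit clause [5] forces x5=T; simplify:
  drop -5 from [-5, -2, -1] -> [-2, -1]
  satisfied 3 clause(s); 4 remain; assigned so far: [5]
unit clause [-1] forces x1=F; simplify:
  drop 1 from [1, -3, -2] -> [-3, -2]
  satisfied 2 clause(s); 2 remain; assigned so far: [1, 5]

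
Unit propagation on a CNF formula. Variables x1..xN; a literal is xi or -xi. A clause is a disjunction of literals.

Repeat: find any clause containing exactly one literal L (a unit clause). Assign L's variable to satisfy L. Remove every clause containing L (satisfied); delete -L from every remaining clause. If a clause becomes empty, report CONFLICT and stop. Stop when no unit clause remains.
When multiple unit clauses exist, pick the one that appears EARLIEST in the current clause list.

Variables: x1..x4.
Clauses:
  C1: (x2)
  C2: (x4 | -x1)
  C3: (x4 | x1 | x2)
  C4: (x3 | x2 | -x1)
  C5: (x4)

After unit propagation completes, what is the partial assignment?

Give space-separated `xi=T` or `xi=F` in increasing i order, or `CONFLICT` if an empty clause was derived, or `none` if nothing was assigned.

unit clause [2] forces x2=T; simplify:
  satisfied 3 clause(s); 2 remain; assigned so far: [2]
unit clause [4] forces x4=T; simplify:
  satisfied 2 clause(s); 0 remain; assigned so far: [2, 4]

Answer: x2=T x4=T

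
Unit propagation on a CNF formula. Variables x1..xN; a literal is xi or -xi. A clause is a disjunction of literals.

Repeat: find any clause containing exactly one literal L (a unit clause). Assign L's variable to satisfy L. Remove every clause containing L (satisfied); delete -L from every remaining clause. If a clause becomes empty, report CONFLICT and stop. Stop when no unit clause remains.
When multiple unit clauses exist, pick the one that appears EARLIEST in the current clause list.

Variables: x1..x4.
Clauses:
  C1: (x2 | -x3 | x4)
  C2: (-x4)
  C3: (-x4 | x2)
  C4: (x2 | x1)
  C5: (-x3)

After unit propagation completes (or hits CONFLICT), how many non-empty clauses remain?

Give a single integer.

unit clause [-4] forces x4=F; simplify:
  drop 4 from [2, -3, 4] -> [2, -3]
  satisfied 2 clause(s); 3 remain; assigned so far: [4]
unit clause [-3] forces x3=F; simplify:
  satisfied 2 clause(s); 1 remain; assigned so far: [3, 4]

Answer: 1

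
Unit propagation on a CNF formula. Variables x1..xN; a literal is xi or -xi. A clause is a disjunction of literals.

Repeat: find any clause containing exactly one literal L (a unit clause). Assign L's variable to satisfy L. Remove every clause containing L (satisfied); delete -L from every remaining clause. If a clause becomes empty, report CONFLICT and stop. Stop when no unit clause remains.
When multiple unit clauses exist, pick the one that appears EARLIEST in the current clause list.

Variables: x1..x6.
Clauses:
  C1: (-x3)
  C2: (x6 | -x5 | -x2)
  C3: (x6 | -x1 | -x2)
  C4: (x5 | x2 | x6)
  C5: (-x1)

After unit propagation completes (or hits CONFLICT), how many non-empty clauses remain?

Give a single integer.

Answer: 2

Derivation:
unit clause [-3] forces x3=F; simplify:
  satisfied 1 clause(s); 4 remain; assigned so far: [3]
unit clause [-1] forces x1=F; simplify:
  satisfied 2 clause(s); 2 remain; assigned so far: [1, 3]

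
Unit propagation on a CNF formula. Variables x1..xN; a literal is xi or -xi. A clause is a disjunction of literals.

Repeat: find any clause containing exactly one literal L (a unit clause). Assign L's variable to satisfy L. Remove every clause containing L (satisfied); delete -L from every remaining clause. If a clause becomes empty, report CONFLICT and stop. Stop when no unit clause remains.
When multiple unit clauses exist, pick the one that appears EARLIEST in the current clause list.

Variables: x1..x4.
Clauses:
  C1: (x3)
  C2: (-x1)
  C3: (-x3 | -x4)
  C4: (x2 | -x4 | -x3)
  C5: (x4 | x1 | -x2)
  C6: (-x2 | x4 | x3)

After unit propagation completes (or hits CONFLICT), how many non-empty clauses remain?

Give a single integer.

unit clause [3] forces x3=T; simplify:
  drop -3 from [-3, -4] -> [-4]
  drop -3 from [2, -4, -3] -> [2, -4]
  satisfied 2 clause(s); 4 remain; assigned so far: [3]
unit clause [-1] forces x1=F; simplify:
  drop 1 from [4, 1, -2] -> [4, -2]
  satisfied 1 clause(s); 3 remain; assigned so far: [1, 3]
unit clause [-4] forces x4=F; simplify:
  drop 4 from [4, -2] -> [-2]
  satisfied 2 clause(s); 1 remain; assigned so far: [1, 3, 4]
unit clause [-2] forces x2=F; simplify:
  satisfied 1 clause(s); 0 remain; assigned so far: [1, 2, 3, 4]

Answer: 0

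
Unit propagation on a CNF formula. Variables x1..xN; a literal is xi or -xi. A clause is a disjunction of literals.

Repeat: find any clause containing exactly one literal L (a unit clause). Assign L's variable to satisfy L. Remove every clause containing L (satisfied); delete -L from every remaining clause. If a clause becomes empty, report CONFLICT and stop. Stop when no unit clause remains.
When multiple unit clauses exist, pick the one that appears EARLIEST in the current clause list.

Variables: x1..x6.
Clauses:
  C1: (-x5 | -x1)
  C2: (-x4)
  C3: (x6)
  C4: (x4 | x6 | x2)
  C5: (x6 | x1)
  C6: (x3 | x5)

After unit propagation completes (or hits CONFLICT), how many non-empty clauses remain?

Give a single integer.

unit clause [-4] forces x4=F; simplify:
  drop 4 from [4, 6, 2] -> [6, 2]
  satisfied 1 clause(s); 5 remain; assigned so far: [4]
unit clause [6] forces x6=T; simplify:
  satisfied 3 clause(s); 2 remain; assigned so far: [4, 6]

Answer: 2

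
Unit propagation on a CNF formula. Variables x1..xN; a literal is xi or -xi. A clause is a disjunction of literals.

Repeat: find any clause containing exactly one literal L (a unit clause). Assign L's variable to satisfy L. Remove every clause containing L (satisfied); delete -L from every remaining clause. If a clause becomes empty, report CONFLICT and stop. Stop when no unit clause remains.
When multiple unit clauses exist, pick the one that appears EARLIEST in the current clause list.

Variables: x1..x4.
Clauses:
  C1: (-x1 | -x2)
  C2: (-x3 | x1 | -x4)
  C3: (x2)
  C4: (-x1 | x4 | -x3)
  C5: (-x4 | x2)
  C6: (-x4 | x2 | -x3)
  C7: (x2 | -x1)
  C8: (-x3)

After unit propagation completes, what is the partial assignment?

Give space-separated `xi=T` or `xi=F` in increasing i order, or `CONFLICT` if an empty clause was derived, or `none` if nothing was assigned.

Answer: x1=F x2=T x3=F

Derivation:
unit clause [2] forces x2=T; simplify:
  drop -2 from [-1, -2] -> [-1]
  satisfied 4 clause(s); 4 remain; assigned so far: [2]
unit clause [-1] forces x1=F; simplify:
  drop 1 from [-3, 1, -4] -> [-3, -4]
  satisfied 2 clause(s); 2 remain; assigned so far: [1, 2]
unit clause [-3] forces x3=F; simplify:
  satisfied 2 clause(s); 0 remain; assigned so far: [1, 2, 3]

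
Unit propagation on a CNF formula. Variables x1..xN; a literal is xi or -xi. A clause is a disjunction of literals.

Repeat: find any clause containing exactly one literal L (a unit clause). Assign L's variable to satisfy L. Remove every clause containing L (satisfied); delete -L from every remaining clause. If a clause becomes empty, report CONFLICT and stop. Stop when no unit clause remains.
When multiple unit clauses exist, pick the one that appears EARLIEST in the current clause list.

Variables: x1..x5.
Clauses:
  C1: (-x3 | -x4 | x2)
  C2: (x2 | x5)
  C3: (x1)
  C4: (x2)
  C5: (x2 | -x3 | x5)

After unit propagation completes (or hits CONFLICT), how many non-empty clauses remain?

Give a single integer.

Answer: 0

Derivation:
unit clause [1] forces x1=T; simplify:
  satisfied 1 clause(s); 4 remain; assigned so far: [1]
unit clause [2] forces x2=T; simplify:
  satisfied 4 clause(s); 0 remain; assigned so far: [1, 2]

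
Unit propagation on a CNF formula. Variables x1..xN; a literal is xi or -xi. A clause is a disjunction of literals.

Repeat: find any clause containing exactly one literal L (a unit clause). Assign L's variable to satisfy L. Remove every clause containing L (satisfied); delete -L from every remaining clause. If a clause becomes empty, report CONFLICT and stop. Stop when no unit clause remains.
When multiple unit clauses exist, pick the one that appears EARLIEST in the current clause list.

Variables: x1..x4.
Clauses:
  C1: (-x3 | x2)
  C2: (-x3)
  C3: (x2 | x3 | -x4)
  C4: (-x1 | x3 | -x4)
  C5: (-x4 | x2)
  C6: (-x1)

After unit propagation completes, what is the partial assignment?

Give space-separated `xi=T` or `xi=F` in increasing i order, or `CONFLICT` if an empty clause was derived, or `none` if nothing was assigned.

unit clause [-3] forces x3=F; simplify:
  drop 3 from [2, 3, -4] -> [2, -4]
  drop 3 from [-1, 3, -4] -> [-1, -4]
  satisfied 2 clause(s); 4 remain; assigned so far: [3]
unit clause [-1] forces x1=F; simplify:
  satisfied 2 clause(s); 2 remain; assigned so far: [1, 3]

Answer: x1=F x3=F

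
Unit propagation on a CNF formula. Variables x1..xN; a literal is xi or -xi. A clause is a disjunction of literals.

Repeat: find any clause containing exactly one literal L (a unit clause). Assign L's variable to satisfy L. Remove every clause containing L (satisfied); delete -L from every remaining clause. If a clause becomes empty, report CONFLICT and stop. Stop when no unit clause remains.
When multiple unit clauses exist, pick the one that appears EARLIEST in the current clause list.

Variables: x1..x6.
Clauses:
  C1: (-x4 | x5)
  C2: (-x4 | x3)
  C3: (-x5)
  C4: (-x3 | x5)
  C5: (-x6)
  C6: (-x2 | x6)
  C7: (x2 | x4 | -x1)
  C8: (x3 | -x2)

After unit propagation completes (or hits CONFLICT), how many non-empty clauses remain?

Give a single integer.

unit clause [-5] forces x5=F; simplify:
  drop 5 from [-4, 5] -> [-4]
  drop 5 from [-3, 5] -> [-3]
  satisfied 1 clause(s); 7 remain; assigned so far: [5]
unit clause [-4] forces x4=F; simplify:
  drop 4 from [2, 4, -1] -> [2, -1]
  satisfied 2 clause(s); 5 remain; assigned so far: [4, 5]
unit clause [-3] forces x3=F; simplify:
  drop 3 from [3, -2] -> [-2]
  satisfied 1 clause(s); 4 remain; assigned so far: [3, 4, 5]
unit clause [-6] forces x6=F; simplify:
  drop 6 from [-2, 6] -> [-2]
  satisfied 1 clause(s); 3 remain; assigned so far: [3, 4, 5, 6]
unit clause [-2] forces x2=F; simplify:
  drop 2 from [2, -1] -> [-1]
  satisfied 2 clause(s); 1 remain; assigned so far: [2, 3, 4, 5, 6]
unit clause [-1] forces x1=F; simplify:
  satisfied 1 clause(s); 0 remain; assigned so far: [1, 2, 3, 4, 5, 6]

Answer: 0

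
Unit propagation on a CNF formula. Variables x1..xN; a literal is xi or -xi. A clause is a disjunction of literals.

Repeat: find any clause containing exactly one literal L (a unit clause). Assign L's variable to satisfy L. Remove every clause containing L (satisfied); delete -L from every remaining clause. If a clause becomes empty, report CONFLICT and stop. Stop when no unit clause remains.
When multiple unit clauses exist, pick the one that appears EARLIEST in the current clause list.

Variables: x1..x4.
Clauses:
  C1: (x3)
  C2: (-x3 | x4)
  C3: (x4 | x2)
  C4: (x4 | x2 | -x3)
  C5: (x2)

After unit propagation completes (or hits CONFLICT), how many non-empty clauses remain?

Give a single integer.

Answer: 0

Derivation:
unit clause [3] forces x3=T; simplify:
  drop -3 from [-3, 4] -> [4]
  drop -3 from [4, 2, -3] -> [4, 2]
  satisfied 1 clause(s); 4 remain; assigned so far: [3]
unit clause [4] forces x4=T; simplify:
  satisfied 3 clause(s); 1 remain; assigned so far: [3, 4]
unit clause [2] forces x2=T; simplify:
  satisfied 1 clause(s); 0 remain; assigned so far: [2, 3, 4]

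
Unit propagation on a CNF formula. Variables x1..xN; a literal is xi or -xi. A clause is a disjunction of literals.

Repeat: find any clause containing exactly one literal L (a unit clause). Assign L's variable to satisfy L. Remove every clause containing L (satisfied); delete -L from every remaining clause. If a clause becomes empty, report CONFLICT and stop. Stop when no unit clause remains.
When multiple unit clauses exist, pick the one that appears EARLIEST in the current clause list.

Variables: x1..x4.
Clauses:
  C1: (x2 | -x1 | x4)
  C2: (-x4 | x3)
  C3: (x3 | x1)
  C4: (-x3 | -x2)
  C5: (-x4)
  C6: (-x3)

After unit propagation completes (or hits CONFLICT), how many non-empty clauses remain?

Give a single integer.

Answer: 0

Derivation:
unit clause [-4] forces x4=F; simplify:
  drop 4 from [2, -1, 4] -> [2, -1]
  satisfied 2 clause(s); 4 remain; assigned so far: [4]
unit clause [-3] forces x3=F; simplify:
  drop 3 from [3, 1] -> [1]
  satisfied 2 clause(s); 2 remain; assigned so far: [3, 4]
unit clause [1] forces x1=T; simplify:
  drop -1 from [2, -1] -> [2]
  satisfied 1 clause(s); 1 remain; assigned so far: [1, 3, 4]
unit clause [2] forces x2=T; simplify:
  satisfied 1 clause(s); 0 remain; assigned so far: [1, 2, 3, 4]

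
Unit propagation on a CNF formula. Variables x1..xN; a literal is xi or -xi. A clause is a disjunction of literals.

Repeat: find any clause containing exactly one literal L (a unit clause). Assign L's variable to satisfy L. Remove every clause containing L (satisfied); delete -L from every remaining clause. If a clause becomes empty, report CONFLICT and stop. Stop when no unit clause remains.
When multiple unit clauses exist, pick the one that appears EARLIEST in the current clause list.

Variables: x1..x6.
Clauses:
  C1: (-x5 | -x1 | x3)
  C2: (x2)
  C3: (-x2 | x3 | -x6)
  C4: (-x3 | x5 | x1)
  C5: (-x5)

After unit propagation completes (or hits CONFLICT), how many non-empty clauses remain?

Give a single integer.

unit clause [2] forces x2=T; simplify:
  drop -2 from [-2, 3, -6] -> [3, -6]
  satisfied 1 clause(s); 4 remain; assigned so far: [2]
unit clause [-5] forces x5=F; simplify:
  drop 5 from [-3, 5, 1] -> [-3, 1]
  satisfied 2 clause(s); 2 remain; assigned so far: [2, 5]

Answer: 2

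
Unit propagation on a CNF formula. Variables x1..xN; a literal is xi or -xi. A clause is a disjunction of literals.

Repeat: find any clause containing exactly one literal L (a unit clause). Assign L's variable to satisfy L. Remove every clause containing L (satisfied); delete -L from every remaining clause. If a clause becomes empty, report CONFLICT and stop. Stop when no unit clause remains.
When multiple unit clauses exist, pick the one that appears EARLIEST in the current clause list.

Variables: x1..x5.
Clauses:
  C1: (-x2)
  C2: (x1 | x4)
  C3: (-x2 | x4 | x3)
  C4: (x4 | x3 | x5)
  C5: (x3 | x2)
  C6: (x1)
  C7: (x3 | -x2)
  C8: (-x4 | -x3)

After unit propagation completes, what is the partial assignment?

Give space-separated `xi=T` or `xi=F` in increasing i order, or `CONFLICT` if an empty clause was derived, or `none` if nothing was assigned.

Answer: x1=T x2=F x3=T x4=F

Derivation:
unit clause [-2] forces x2=F; simplify:
  drop 2 from [3, 2] -> [3]
  satisfied 3 clause(s); 5 remain; assigned so far: [2]
unit clause [3] forces x3=T; simplify:
  drop -3 from [-4, -3] -> [-4]
  satisfied 2 clause(s); 3 remain; assigned so far: [2, 3]
unit clause [1] forces x1=T; simplify:
  satisfied 2 clause(s); 1 remain; assigned so far: [1, 2, 3]
unit clause [-4] forces x4=F; simplify:
  satisfied 1 clause(s); 0 remain; assigned so far: [1, 2, 3, 4]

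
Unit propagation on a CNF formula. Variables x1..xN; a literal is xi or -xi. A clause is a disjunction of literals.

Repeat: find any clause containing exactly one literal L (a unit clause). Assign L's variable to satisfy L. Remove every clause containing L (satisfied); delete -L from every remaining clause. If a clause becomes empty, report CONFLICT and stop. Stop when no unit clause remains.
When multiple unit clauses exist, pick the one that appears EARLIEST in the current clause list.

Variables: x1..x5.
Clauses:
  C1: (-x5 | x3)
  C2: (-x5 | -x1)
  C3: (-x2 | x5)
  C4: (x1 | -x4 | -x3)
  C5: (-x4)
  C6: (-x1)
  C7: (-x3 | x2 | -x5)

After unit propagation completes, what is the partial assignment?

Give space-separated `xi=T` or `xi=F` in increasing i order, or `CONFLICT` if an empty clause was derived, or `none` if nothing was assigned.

unit clause [-4] forces x4=F; simplify:
  satisfied 2 clause(s); 5 remain; assigned so far: [4]
unit clause [-1] forces x1=F; simplify:
  satisfied 2 clause(s); 3 remain; assigned so far: [1, 4]

Answer: x1=F x4=F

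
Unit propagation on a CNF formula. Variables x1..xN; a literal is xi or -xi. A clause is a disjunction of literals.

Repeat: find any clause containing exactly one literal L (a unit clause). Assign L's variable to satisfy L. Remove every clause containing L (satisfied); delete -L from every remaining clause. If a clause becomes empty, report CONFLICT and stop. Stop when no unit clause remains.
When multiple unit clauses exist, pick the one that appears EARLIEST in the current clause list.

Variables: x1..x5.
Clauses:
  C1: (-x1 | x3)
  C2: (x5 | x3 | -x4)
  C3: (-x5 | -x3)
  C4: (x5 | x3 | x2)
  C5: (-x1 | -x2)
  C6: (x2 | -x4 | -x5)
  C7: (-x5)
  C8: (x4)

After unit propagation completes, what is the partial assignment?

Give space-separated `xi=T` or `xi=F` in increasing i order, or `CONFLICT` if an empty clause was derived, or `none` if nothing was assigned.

unit clause [-5] forces x5=F; simplify:
  drop 5 from [5, 3, -4] -> [3, -4]
  drop 5 from [5, 3, 2] -> [3, 2]
  satisfied 3 clause(s); 5 remain; assigned so far: [5]
unit clause [4] forces x4=T; simplify:
  drop -4 from [3, -4] -> [3]
  satisfied 1 clause(s); 4 remain; assigned so far: [4, 5]
unit clause [3] forces x3=T; simplify:
  satisfied 3 clause(s); 1 remain; assigned so far: [3, 4, 5]

Answer: x3=T x4=T x5=F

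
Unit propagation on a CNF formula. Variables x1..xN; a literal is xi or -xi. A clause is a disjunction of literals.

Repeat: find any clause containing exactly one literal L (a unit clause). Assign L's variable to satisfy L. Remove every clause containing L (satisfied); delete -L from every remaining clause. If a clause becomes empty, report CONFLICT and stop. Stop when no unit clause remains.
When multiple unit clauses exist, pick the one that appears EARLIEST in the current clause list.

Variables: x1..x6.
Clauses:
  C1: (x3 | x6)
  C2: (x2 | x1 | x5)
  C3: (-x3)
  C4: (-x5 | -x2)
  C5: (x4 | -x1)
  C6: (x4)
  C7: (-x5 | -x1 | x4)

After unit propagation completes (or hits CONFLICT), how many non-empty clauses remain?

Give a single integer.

unit clause [-3] forces x3=F; simplify:
  drop 3 from [3, 6] -> [6]
  satisfied 1 clause(s); 6 remain; assigned so far: [3]
unit clause [6] forces x6=T; simplify:
  satisfied 1 clause(s); 5 remain; assigned so far: [3, 6]
unit clause [4] forces x4=T; simplify:
  satisfied 3 clause(s); 2 remain; assigned so far: [3, 4, 6]

Answer: 2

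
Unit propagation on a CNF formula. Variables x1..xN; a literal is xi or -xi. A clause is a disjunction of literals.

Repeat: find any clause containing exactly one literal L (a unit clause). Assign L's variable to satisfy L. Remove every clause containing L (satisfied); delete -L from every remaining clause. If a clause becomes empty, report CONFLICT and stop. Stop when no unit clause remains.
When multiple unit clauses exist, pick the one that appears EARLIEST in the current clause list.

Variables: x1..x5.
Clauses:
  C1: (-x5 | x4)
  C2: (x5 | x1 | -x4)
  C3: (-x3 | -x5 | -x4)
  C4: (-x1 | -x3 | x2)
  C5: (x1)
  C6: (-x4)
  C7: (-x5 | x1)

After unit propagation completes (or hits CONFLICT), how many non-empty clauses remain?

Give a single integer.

Answer: 1

Derivation:
unit clause [1] forces x1=T; simplify:
  drop -1 from [-1, -3, 2] -> [-3, 2]
  satisfied 3 clause(s); 4 remain; assigned so far: [1]
unit clause [-4] forces x4=F; simplify:
  drop 4 from [-5, 4] -> [-5]
  satisfied 2 clause(s); 2 remain; assigned so far: [1, 4]
unit clause [-5] forces x5=F; simplify:
  satisfied 1 clause(s); 1 remain; assigned so far: [1, 4, 5]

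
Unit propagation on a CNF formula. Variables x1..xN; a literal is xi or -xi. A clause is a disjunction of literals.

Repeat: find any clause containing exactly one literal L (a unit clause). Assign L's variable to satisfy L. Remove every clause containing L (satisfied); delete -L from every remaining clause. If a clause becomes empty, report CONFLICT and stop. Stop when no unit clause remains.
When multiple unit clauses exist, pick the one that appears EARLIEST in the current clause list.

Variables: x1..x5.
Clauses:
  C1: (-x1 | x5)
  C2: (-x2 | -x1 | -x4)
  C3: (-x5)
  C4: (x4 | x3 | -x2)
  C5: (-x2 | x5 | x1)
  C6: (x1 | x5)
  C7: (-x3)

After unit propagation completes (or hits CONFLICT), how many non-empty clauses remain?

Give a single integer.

unit clause [-5] forces x5=F; simplify:
  drop 5 from [-1, 5] -> [-1]
  drop 5 from [-2, 5, 1] -> [-2, 1]
  drop 5 from [1, 5] -> [1]
  satisfied 1 clause(s); 6 remain; assigned so far: [5]
unit clause [-1] forces x1=F; simplify:
  drop 1 from [-2, 1] -> [-2]
  drop 1 from [1] -> [] (empty!)
  satisfied 2 clause(s); 4 remain; assigned so far: [1, 5]
CONFLICT (empty clause)

Answer: 3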